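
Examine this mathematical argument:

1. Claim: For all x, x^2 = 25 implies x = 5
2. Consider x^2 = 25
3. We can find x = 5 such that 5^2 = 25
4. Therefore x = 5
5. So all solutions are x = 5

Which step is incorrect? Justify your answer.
Step 4: Therefore x = 5

Step 4 incorrectly concludes that x = 5 is the only solution. The proof shows that x = 5 is A solution (existence), but does not show it is the ONLY solution (uniqueness). In fact, x = -5 is also a solution since (-5)^2 = 25. Finding one solution doesn't prove there are no others.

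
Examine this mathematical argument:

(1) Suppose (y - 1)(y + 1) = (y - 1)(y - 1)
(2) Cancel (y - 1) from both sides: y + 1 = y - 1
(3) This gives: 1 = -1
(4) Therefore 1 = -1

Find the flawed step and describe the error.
Step 2: Cancel (y - 1) from both sides: y + 1 = y - 1

Step 2 cancels (y - 1) from both sides. This is only valid if (y - 1) ≠ 0, i.e., y ≠ 1. When y = 1, both sides equal zero regardless of the other factors. The correct approach requires considering y = 1 as a separate case.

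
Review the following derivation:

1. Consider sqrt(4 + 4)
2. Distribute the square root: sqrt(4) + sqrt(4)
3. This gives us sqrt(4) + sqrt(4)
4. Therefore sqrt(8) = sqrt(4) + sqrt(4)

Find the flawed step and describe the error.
Step 2: Distribute the square root: sqrt(4) + sqrt(4)

Step 2 incorrectly 'distributes' the square root over addition. The square root function does not distribute: sqrt(a + b) ≠ sqrt(a) + sqrt(b). In fact, sqrt(4 + 4) = sqrt(8) ≈ 2.8284, while sqrt(4) + sqrt(4) ≈ 4.0000.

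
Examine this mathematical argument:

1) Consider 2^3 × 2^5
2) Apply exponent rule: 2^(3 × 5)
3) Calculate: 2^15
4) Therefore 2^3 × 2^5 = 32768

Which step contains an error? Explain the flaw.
Step 2: Apply exponent rule: 2^(3 × 5)

Step 2 incorrectly states that a^b × a^c = a^(b×c). The correct rule is a^b × a^c = a^(b+c). The actual value is 2^3 × 2^5 = 2^8 = 256, not 2^15 = 32768.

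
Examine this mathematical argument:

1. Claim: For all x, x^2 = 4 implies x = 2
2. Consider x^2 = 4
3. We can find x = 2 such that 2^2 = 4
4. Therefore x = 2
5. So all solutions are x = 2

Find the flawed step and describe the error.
Step 4: Therefore x = 2

Step 4 incorrectly concludes that x = 2 is the only solution. The proof shows that x = 2 is A solution (existence), but does not show it is the ONLY solution (uniqueness). In fact, x = -2 is also a solution since (-2)^2 = 4. Finding one solution doesn't prove there are no others.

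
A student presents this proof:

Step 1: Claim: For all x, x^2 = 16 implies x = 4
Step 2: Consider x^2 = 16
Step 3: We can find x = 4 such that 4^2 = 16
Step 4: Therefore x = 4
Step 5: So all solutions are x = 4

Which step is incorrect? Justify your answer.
Step 4: Therefore x = 4

Step 4 incorrectly concludes that x = 4 is the only solution. The proof shows that x = 4 is A solution (existence), but does not show it is the ONLY solution (uniqueness). In fact, x = -4 is also a solution since (-4)^2 = 16. Finding one solution doesn't prove there are no others.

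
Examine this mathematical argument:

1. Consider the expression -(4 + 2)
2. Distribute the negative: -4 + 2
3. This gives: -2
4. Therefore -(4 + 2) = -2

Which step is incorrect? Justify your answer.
Step 2: Distribute the negative: -4 + 2

Step 2 incorrectly distributes the negative sign. The correct distribution is -(4 + 2) = -4 - 2 = -6. The negative must be applied to both terms, not just the first. The error treats -(4 + 2) as -4 + 2, which equals -2 instead of -6.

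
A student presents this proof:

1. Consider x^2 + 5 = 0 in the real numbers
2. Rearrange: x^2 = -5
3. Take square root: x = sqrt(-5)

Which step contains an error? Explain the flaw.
Step 3: Take square root: x = sqrt(-5)

Step 3 takes the square root of -5, which is negative. In the real number system, the square root of a negative number is undefined. The equation x^2 + 5 = 0 has no real solutions. Square roots of negative numbers only exist in the complex numbers.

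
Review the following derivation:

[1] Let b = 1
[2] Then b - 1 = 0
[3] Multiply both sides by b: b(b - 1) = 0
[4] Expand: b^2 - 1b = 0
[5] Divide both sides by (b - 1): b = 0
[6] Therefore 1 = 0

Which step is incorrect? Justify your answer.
Step 5: Divide both sides by (b - 1): b = 0

Step 5 divides both sides by (b - 1). However, since b = 1, we have (b - 1) = 0. Division by zero is undefined, making this step invalid.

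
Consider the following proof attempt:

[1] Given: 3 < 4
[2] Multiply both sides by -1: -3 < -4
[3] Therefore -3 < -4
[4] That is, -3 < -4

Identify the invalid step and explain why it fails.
Step 2: Multiply both sides by -1: -3 < -4

Step 2 multiplies both sides by -1 but fails to reverse the inequality sign. When multiplying (or dividing) an inequality by a negative number, the direction must be reversed. Since 3 < 4, we should get -3 > -4, i.e., -3 > -4.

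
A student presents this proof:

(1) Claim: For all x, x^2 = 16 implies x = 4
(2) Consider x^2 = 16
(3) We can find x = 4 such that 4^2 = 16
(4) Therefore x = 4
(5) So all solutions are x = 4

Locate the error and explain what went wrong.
Step 4: Therefore x = 4

Step 4 incorrectly concludes that x = 4 is the only solution. The proof shows that x = 4 is A solution (existence), but does not show it is the ONLY solution (uniqueness). In fact, x = -4 is also a solution since (-4)^2 = 16. Finding one solution doesn't prove there are no others.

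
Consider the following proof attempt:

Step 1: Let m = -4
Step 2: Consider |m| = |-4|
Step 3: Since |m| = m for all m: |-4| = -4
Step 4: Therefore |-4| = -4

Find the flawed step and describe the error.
Step 3: Since |m| = m for all m: |-4| = -4

Step 3 incorrectly states that |m| = m for all m. The correct definition is |m| = m when m >= 0, and |m| = -m when m < 0. Since -4 < 0, we have |-4| = -(-4) = 4, not -4.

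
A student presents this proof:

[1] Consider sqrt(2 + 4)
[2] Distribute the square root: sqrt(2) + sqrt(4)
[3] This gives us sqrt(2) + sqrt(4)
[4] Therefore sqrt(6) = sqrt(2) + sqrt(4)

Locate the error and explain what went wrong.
Step 2: Distribute the square root: sqrt(2) + sqrt(4)

Step 2 incorrectly 'distributes' the square root over addition. The square root function does not distribute: sqrt(a + b) ≠ sqrt(a) + sqrt(b). In fact, sqrt(2 + 4) = sqrt(6) ≈ 2.4495, while sqrt(2) + sqrt(4) ≈ 3.4142.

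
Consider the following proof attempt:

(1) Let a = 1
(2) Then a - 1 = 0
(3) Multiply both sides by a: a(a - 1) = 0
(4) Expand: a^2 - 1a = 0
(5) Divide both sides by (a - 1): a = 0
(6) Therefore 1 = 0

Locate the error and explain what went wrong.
Step 5: Divide both sides by (a - 1): a = 0

Step 5 divides both sides by (a - 1). However, since a = 1, we have (a - 1) = 0. Division by zero is undefined, making this step invalid.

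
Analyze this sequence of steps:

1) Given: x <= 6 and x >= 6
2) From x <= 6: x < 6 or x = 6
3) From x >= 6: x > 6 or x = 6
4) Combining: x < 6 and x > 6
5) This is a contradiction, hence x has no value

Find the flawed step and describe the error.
Step 4: Combining: x < 6 and x > 6

Step 4 incorrectly combines the conditions. From x <= 6 and x >= 6, the intersection is x = 6. The error treats the 'or' cases as 'and' requirements. The correct conclusion is that x = 6 is the unique solution, not that no solution exists.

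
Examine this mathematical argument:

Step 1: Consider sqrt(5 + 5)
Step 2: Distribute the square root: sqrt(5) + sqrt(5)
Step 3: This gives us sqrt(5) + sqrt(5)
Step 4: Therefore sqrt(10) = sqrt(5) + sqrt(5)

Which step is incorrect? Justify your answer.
Step 2: Distribute the square root: sqrt(5) + sqrt(5)

Step 2 incorrectly 'distributes' the square root over addition. The square root function does not distribute: sqrt(a + b) ≠ sqrt(a) + sqrt(b). In fact, sqrt(5 + 5) = sqrt(10) ≈ 3.1623, while sqrt(5) + sqrt(5) ≈ 4.4721.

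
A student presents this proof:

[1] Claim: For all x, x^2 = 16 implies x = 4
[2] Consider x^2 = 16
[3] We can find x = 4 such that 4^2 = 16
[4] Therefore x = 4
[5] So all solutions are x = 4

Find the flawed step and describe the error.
Step 4: Therefore x = 4

Step 4 incorrectly concludes that x = 4 is the only solution. The proof shows that x = 4 is A solution (existence), but does not show it is the ONLY solution (uniqueness). In fact, x = -4 is also a solution since (-4)^2 = 16. Finding one solution doesn't prove there are no others.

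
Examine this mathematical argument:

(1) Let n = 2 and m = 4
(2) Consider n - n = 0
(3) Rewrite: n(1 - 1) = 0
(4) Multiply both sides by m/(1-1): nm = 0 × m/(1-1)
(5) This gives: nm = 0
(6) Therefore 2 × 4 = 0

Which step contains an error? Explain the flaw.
Step 4: Multiply both sides by m/(1-1): nm = 0 × m/(1-1)

Step 4 multiplies both sides by m/(1-1). However, 1-1 = 0, so this is multiplication by m/0, which is undefined. We cannot multiply by an undefined expression.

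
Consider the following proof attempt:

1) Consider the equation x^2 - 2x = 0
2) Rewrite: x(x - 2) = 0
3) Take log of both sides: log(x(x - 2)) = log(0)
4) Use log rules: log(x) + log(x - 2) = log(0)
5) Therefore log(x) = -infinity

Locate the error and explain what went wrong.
Step 3: Take log of both sides: log(x(x - 2)) = log(0)

Step 3 takes the logarithm of both sides, resulting in log(0) on the right side. The logarithm is only defined for positive numbers; log(0) is undefined (approaches negative infinity). This operation is invalid.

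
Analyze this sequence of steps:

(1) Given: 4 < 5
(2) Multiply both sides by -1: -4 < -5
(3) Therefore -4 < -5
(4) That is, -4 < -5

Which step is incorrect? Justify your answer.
Step 2: Multiply both sides by -1: -4 < -5

Step 2 multiplies both sides by -1 but fails to reverse the inequality sign. When multiplying (or dividing) an inequality by a negative number, the direction must be reversed. Since 4 < 5, we should get -4 > -5, i.e., -4 > -5.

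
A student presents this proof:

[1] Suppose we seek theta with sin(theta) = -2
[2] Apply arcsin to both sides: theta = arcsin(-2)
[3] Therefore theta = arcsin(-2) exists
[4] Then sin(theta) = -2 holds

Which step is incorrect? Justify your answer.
Step 2: Apply arcsin to both sides: theta = arcsin(-2)

Step 2 applies arcsin to -2. However, arcsin(x) is only defined for x in [-1, 1] because sin(theta) can only produce values in that range. Since |-2| > 1, arcsin(-2) is undefined. There is no angle whose sine equals -2.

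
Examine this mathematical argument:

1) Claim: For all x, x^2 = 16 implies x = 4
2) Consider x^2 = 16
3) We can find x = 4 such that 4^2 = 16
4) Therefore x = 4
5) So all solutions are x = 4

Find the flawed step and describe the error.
Step 4: Therefore x = 4

Step 4 incorrectly concludes that x = 4 is the only solution. The proof shows that x = 4 is A solution (existence), but does not show it is the ONLY solution (uniqueness). In fact, x = -4 is also a solution since (-4)^2 = 16. Finding one solution doesn't prove there are no others.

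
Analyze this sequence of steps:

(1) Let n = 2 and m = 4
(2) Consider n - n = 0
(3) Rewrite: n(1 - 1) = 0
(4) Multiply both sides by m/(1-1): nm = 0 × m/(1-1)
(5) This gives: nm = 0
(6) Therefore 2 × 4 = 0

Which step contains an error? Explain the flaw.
Step 4: Multiply both sides by m/(1-1): nm = 0 × m/(1-1)

Step 4 multiplies both sides by m/(1-1). However, 1-1 = 0, so this is multiplication by m/0, which is undefined. We cannot multiply by an undefined expression.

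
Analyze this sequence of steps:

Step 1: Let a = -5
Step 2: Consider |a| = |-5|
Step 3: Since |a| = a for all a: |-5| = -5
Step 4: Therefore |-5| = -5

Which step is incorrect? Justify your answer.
Step 3: Since |a| = a for all a: |-5| = -5

Step 3 incorrectly states that |a| = a for all a. The correct definition is |a| = a when a >= 0, and |a| = -a when a < 0. Since -5 < 0, we have |-5| = -(-5) = 5, not -5.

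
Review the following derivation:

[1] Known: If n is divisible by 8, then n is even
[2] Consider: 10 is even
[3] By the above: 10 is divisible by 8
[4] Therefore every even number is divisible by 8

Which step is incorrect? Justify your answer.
Step 3: By the above: 10 is divisible by 8

Step 3 commits the fallacy of affirming the consequent. The known fact 'divisible by 8 → even' does NOT imply 'even → divisible by 8'. That would be the converse, which is false. For example, 10 is even but 10 ÷ 8 = 1.25, which is not an integer.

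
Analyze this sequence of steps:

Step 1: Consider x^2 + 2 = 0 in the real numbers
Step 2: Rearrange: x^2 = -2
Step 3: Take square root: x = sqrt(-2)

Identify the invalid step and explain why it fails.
Step 3: Take square root: x = sqrt(-2)

Step 3 takes the square root of -2, which is negative. In the real number system, the square root of a negative number is undefined. The equation x^2 + 2 = 0 has no real solutions. Square roots of negative numbers only exist in the complex numbers.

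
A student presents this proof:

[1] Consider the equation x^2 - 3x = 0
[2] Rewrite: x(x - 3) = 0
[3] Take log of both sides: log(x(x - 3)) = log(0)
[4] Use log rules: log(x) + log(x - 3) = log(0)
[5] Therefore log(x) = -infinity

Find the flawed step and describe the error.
Step 3: Take log of both sides: log(x(x - 3)) = log(0)

Step 3 takes the logarithm of both sides, resulting in log(0) on the right side. The logarithm is only defined for positive numbers; log(0) is undefined (approaches negative infinity). This operation is invalid.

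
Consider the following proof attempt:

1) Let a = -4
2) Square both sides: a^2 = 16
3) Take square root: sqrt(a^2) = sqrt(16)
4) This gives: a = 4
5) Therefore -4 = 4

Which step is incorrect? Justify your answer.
Step 4: This gives: a = 4

Step 4 incorrectly states that sqrt(a^2) = a. The correct identity is sqrt(a^2) = |a|. Since a = -4 < 0, we have sqrt(a^2) = |-4| = 4, not a = -4.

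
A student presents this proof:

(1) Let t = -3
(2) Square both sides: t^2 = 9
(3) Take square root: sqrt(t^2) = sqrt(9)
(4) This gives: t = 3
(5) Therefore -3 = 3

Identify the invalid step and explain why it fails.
Step 4: This gives: t = 3

Step 4 incorrectly states that sqrt(t^2) = t. The correct identity is sqrt(t^2) = |t|. Since t = -3 < 0, we have sqrt(t^2) = |-3| = 3, not t = -3.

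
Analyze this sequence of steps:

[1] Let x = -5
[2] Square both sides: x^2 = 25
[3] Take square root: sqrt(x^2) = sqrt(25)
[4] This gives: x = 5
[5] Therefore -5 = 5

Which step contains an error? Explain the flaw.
Step 4: This gives: x = 5

Step 4 incorrectly states that sqrt(x^2) = x. The correct identity is sqrt(x^2) = |x|. Since x = -5 < 0, we have sqrt(x^2) = |-5| = 5, not x = -5.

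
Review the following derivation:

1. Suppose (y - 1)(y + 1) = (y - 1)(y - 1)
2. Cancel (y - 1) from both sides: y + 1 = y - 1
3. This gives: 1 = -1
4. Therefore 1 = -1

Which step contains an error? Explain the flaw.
Step 2: Cancel (y - 1) from both sides: y + 1 = y - 1

Step 2 cancels (y - 1) from both sides. This is only valid if (y - 1) ≠ 0, i.e., y ≠ 1. When y = 1, both sides equal zero regardless of the other factors. The correct approach requires considering y = 1 as a separate case.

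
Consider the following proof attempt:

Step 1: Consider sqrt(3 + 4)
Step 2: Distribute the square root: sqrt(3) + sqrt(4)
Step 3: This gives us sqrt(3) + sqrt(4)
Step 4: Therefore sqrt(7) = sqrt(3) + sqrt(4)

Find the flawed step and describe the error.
Step 2: Distribute the square root: sqrt(3) + sqrt(4)

Step 2 incorrectly 'distributes' the square root over addition. The square root function does not distribute: sqrt(a + b) ≠ sqrt(a) + sqrt(b). In fact, sqrt(3 + 4) = sqrt(7) ≈ 2.6458, while sqrt(3) + sqrt(4) ≈ 3.7321.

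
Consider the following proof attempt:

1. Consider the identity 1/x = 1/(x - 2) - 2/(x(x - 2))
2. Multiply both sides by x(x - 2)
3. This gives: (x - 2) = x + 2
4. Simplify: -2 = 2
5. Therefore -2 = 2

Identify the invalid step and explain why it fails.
Step 3: This gives: (x - 2) = x + 2

Step 3 makes a sign error when clearing denominators. Multiplying -2/(x(x - 2)) by x(x - 2) gives -2, not +2. The correct result is (x - 2) = x - 2, which is trivially true, not (x - 2) = x + 2. (Step 1 is a valid identity: 1/(x - 2) - 2/(x(x - 2)) = (x - 2)/(x(x - 2)) = 1/x.)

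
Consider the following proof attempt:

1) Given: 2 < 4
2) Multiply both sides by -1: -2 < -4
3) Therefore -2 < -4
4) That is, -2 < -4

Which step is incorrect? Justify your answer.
Step 2: Multiply both sides by -1: -2 < -4

Step 2 multiplies both sides by -1 but fails to reverse the inequality sign. When multiplying (or dividing) an inequality by a negative number, the direction must be reversed. Since 2 < 4, we should get -2 > -4, i.e., -2 > -4.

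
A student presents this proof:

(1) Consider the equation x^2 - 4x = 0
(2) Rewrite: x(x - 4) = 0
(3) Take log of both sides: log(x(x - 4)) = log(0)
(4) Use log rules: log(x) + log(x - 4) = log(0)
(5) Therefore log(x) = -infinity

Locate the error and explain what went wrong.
Step 3: Take log of both sides: log(x(x - 4)) = log(0)

Step 3 takes the logarithm of both sides, resulting in log(0) on the right side. The logarithm is only defined for positive numbers; log(0) is undefined (approaches negative infinity). This operation is invalid.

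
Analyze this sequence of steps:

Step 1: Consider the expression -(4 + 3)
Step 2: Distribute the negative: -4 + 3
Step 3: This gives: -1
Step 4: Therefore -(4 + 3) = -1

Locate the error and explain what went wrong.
Step 2: Distribute the negative: -4 + 3

Step 2 incorrectly distributes the negative sign. The correct distribution is -(4 + 3) = -4 - 3 = -7. The negative must be applied to both terms, not just the first. The error treats -(4 + 3) as -4 + 3, which equals -1 instead of -7.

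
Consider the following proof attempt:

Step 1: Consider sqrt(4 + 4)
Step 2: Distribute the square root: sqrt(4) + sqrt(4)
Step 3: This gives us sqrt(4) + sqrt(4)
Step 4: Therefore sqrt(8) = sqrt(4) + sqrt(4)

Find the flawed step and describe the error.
Step 2: Distribute the square root: sqrt(4) + sqrt(4)

Step 2 incorrectly 'distributes' the square root over addition. The square root function does not distribute: sqrt(a + b) ≠ sqrt(a) + sqrt(b). In fact, sqrt(4 + 4) = sqrt(8) ≈ 2.8284, while sqrt(4) + sqrt(4) ≈ 4.0000.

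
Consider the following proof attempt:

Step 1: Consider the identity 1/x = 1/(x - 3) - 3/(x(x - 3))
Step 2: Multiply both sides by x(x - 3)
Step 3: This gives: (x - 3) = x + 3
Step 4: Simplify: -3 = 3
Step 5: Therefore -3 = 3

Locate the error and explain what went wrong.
Step 3: This gives: (x - 3) = x + 3

Step 3 makes a sign error when clearing denominators. Multiplying -3/(x(x - 3)) by x(x - 3) gives -3, not +3. The correct result is (x - 3) = x - 3, which is trivially true, not (x - 3) = x + 3. (Step 1 is a valid identity: 1/(x - 3) - 3/(x(x - 3)) = (x - 3)/(x(x - 3)) = 1/x.)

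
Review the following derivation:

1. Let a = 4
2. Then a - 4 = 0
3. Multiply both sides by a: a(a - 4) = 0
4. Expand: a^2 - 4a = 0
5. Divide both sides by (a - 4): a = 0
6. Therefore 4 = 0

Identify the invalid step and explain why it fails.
Step 5: Divide both sides by (a - 4): a = 0

Step 5 divides both sides by (a - 4). However, since a = 4, we have (a - 4) = 0. Division by zero is undefined, making this step invalid.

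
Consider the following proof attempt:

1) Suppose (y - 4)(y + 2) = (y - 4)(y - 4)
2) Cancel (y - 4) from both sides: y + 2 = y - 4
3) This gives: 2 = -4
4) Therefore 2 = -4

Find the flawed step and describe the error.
Step 2: Cancel (y - 4) from both sides: y + 2 = y - 4

Step 2 cancels (y - 4) from both sides. This is only valid if (y - 4) ≠ 0, i.e., y ≠ 4. When y = 4, both sides equal zero regardless of the other factors. The correct approach requires considering y = 4 as a separate case.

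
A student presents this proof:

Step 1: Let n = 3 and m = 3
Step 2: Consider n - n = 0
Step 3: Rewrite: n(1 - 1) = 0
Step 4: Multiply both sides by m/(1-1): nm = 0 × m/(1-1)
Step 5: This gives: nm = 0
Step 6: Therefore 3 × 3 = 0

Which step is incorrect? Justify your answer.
Step 4: Multiply both sides by m/(1-1): nm = 0 × m/(1-1)

Step 4 multiplies both sides by m/(1-1). However, 1-1 = 0, so this is multiplication by m/0, which is undefined. We cannot multiply by an undefined expression.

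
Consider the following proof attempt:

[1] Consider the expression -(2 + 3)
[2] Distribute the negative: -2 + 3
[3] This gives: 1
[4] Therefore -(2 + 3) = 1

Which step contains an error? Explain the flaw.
Step 2: Distribute the negative: -2 + 3

Step 2 incorrectly distributes the negative sign. The correct distribution is -(2 + 3) = -2 - 3 = -5. The negative must be applied to both terms, not just the first. The error treats -(2 + 3) as -2 + 3, which equals 1 instead of -5.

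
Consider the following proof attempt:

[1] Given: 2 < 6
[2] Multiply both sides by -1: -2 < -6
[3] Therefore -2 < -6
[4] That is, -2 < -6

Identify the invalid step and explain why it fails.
Step 2: Multiply both sides by -1: -2 < -6

Step 2 multiplies both sides by -1 but fails to reverse the inequality sign. When multiplying (or dividing) an inequality by a negative number, the direction must be reversed. Since 2 < 6, we should get -2 > -6, i.e., -2 > -6.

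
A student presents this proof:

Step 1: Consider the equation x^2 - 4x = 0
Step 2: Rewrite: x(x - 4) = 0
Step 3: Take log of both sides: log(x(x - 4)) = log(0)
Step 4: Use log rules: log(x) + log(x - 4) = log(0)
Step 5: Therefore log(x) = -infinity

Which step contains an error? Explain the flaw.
Step 3: Take log of both sides: log(x(x - 4)) = log(0)

Step 3 takes the logarithm of both sides, resulting in log(0) on the right side. The logarithm is only defined for positive numbers; log(0) is undefined (approaches negative infinity). This operation is invalid.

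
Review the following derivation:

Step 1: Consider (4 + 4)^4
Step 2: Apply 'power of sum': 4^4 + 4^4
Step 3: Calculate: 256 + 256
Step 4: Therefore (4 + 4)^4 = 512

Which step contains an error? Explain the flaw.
Step 2: Apply 'power of sum': 4^4 + 4^4

Step 2 incorrectly applies a non-existent rule '(a+b)^n = a^n + b^n'. This is false in general. The correct expansion uses the binomial theorem. The actual value is (4 + 4)^4 = 8^4 = 4096, not 512.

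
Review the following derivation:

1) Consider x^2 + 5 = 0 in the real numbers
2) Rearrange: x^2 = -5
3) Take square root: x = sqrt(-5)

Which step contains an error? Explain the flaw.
Step 3: Take square root: x = sqrt(-5)

Step 3 takes the square root of -5, which is negative. In the real number system, the square root of a negative number is undefined. The equation x^2 + 5 = 0 has no real solutions. Square roots of negative numbers only exist in the complex numbers.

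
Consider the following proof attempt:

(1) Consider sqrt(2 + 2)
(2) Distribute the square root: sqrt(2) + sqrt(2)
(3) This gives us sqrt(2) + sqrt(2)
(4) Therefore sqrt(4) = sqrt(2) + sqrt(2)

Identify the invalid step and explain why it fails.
Step 2: Distribute the square root: sqrt(2) + sqrt(2)

Step 2 incorrectly 'distributes' the square root over addition. The square root function does not distribute: sqrt(a + b) ≠ sqrt(a) + sqrt(b). In fact, sqrt(2 + 2) = sqrt(4) ≈ 2.0000, while sqrt(2) + sqrt(2) ≈ 2.8284.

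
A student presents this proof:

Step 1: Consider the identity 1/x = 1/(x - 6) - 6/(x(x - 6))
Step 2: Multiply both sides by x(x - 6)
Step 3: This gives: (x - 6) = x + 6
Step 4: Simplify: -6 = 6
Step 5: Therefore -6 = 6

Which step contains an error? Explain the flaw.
Step 3: This gives: (x - 6) = x + 6

Step 3 makes a sign error when clearing denominators. Multiplying -6/(x(x - 6)) by x(x - 6) gives -6, not +6. The correct result is (x - 6) = x - 6, which is trivially true, not (x - 6) = x + 6. (Step 1 is a valid identity: 1/(x - 6) - 6/(x(x - 6)) = (x - 6)/(x(x - 6)) = 1/x.)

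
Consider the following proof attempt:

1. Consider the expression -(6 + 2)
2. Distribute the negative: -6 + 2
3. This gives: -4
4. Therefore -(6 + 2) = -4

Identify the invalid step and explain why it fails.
Step 2: Distribute the negative: -6 + 2

Step 2 incorrectly distributes the negative sign. The correct distribution is -(6 + 2) = -6 - 2 = -8. The negative must be applied to both terms, not just the first. The error treats -(6 + 2) as -6 + 2, which equals -4 instead of -8.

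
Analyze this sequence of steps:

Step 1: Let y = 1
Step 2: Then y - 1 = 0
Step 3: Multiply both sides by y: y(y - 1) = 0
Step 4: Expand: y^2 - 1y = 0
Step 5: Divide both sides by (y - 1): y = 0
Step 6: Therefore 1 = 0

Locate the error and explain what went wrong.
Step 5: Divide both sides by (y - 1): y = 0

Step 5 divides both sides by (y - 1). However, since y = 1, we have (y - 1) = 0. Division by zero is undefined, making this step invalid.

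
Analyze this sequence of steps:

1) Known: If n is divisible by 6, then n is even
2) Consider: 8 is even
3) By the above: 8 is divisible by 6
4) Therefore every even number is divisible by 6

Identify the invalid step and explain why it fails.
Step 3: By the above: 8 is divisible by 6

Step 3 commits the fallacy of affirming the consequent. The known fact 'divisible by 6 → even' does NOT imply 'even → divisible by 6'. That would be the converse, which is false. For example, 8 is even but 8 ÷ 6 = 1.33, which is not an integer.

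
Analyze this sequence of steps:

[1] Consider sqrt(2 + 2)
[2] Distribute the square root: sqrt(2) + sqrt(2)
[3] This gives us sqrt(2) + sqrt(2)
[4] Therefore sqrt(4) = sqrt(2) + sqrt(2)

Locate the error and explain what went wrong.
Step 2: Distribute the square root: sqrt(2) + sqrt(2)

Step 2 incorrectly 'distributes' the square root over addition. The square root function does not distribute: sqrt(a + b) ≠ sqrt(a) + sqrt(b). In fact, sqrt(2 + 2) = sqrt(4) ≈ 2.0000, while sqrt(2) + sqrt(2) ≈ 2.8284.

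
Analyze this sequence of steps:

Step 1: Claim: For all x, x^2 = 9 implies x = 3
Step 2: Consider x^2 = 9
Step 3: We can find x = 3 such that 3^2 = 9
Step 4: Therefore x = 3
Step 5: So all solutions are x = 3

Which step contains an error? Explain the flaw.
Step 4: Therefore x = 3

Step 4 incorrectly concludes that x = 3 is the only solution. The proof shows that x = 3 is A solution (existence), but does not show it is the ONLY solution (uniqueness). In fact, x = -3 is also a solution since (-3)^2 = 9. Finding one solution doesn't prove there are no others.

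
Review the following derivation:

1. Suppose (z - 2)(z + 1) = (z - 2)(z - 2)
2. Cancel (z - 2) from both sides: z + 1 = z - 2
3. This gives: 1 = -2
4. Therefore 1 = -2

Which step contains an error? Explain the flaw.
Step 2: Cancel (z - 2) from both sides: z + 1 = z - 2

Step 2 cancels (z - 2) from both sides. This is only valid if (z - 2) ≠ 0, i.e., z ≠ 2. When z = 2, both sides equal zero regardless of the other factors. The correct approach requires considering z = 2 as a separate case.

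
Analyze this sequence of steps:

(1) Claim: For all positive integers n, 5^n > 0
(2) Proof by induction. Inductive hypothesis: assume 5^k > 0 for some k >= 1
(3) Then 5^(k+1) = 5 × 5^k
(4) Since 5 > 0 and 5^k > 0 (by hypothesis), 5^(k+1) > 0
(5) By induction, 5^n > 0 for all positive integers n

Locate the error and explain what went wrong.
Step 5: By induction, 5^n > 0 for all positive integers n

Step 5 concludes the proof by induction, but no base case was ever established. A valid induction proof requires: (1) a base case proving 5^1 > 0, and (2) an inductive step showing IF 5^k > 0 THEN 5^(k+1) > 0. Steps 2-4 correctly establish the inductive step, but without the base case the conclusion in step 5 does not follow.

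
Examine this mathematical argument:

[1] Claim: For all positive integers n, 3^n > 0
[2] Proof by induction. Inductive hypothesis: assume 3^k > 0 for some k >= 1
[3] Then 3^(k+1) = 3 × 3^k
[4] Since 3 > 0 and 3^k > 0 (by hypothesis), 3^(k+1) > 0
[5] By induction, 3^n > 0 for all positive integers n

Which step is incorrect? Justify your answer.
Step 5: By induction, 3^n > 0 for all positive integers n

Step 5 concludes the proof by induction, but no base case was ever established. A valid induction proof requires: (1) a base case proving 3^1 > 0, and (2) an inductive step showing IF 3^k > 0 THEN 3^(k+1) > 0. Steps 2-4 correctly establish the inductive step, but without the base case the conclusion in step 5 does not follow.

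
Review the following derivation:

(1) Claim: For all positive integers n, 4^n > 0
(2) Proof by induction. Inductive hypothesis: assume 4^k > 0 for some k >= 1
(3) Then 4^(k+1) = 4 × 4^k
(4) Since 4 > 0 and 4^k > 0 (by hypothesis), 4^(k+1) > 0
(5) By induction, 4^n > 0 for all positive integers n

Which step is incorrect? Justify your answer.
Step 5: By induction, 4^n > 0 for all positive integers n

Step 5 concludes the proof by induction, but no base case was ever established. A valid induction proof requires: (1) a base case proving 4^1 > 0, and (2) an inductive step showing IF 4^k > 0 THEN 4^(k+1) > 0. Steps 2-4 correctly establish the inductive step, but without the base case the conclusion in step 5 does not follow.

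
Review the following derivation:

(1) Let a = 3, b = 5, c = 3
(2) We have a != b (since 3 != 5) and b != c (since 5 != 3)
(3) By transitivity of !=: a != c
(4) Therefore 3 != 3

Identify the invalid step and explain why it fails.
Step 3: By transitivity of !=: a != c

Step 3 incorrectly applies transitivity to the '!=' relation. Transitivity states: if a R b and b R c, then a R c. However, '!=' is not transitive. Counterexample: 3 != 5 and 5 != 3, but 3 = 3 (both equal 3). Transitivity holds for relations like <, <=, =, but not for !=.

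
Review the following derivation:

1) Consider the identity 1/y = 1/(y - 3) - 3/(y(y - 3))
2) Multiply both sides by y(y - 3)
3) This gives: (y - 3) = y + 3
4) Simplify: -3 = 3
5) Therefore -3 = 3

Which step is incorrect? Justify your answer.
Step 3: This gives: (y - 3) = y + 3

Step 3 makes a sign error when clearing denominators. Multiplying -3/(y(y - 3)) by y(y - 3) gives -3, not +3. The correct result is (y - 3) = y - 3, which is trivially true, not (y - 3) = y + 3. (Step 1 is a valid identity: 1/(y - 3) - 3/(y(y - 3)) = (y - 3)/(y(y - 3)) = 1/y.)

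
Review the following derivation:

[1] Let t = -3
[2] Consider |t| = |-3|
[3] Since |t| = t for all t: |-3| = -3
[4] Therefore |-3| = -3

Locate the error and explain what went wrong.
Step 3: Since |t| = t for all t: |-3| = -3

Step 3 incorrectly states that |t| = t for all t. The correct definition is |t| = t when t >= 0, and |t| = -t when t < 0. Since -3 < 0, we have |-3| = -(-3) = 3, not -3.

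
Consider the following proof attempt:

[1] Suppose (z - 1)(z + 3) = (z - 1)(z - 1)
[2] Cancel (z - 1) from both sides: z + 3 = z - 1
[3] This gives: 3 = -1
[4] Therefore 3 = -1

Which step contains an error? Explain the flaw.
Step 2: Cancel (z - 1) from both sides: z + 3 = z - 1

Step 2 cancels (z - 1) from both sides. This is only valid if (z - 1) ≠ 0, i.e., z ≠ 1. When z = 1, both sides equal zero regardless of the other factors. The correct approach requires considering z = 1 as a separate case.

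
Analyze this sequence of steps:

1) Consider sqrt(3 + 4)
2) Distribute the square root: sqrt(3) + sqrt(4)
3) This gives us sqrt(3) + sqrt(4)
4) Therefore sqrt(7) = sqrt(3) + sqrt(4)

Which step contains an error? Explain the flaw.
Step 2: Distribute the square root: sqrt(3) + sqrt(4)

Step 2 incorrectly 'distributes' the square root over addition. The square root function does not distribute: sqrt(a + b) ≠ sqrt(a) + sqrt(b). In fact, sqrt(3 + 4) = sqrt(7) ≈ 2.6458, while sqrt(3) + sqrt(4) ≈ 3.7321.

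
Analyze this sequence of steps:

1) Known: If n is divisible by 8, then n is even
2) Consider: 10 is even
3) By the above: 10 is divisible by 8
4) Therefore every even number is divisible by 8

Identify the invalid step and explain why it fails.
Step 3: By the above: 10 is divisible by 8

Step 3 commits the fallacy of affirming the consequent. The known fact 'divisible by 8 → even' does NOT imply 'even → divisible by 8'. That would be the converse, which is false. For example, 10 is even but 10 ÷ 8 = 1.25, which is not an integer.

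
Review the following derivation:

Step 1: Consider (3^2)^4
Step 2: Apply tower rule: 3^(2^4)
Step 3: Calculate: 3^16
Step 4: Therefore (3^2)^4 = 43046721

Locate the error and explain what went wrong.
Step 2: Apply tower rule: 3^(2^4)

Step 2 incorrectly states that (a^b)^c = a^(b^c). The correct rule is (a^b)^c = a^(b×c). The actual value is (3^2)^4 = 3^8 = 6561, not 3^16 = 43046721.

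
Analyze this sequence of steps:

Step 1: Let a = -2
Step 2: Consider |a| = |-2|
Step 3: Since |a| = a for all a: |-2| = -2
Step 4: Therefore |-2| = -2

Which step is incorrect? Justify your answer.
Step 3: Since |a| = a for all a: |-2| = -2

Step 3 incorrectly states that |a| = a for all a. The correct definition is |a| = a when a >= 0, and |a| = -a when a < 0. Since -2 < 0, we have |-2| = -(-2) = 2, not -2.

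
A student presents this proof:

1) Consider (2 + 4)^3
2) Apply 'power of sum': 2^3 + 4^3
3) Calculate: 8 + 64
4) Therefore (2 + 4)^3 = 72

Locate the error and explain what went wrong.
Step 2: Apply 'power of sum': 2^3 + 4^3

Step 2 incorrectly applies a non-existent rule '(a+b)^n = a^n + b^n'. This is false in general. The correct expansion uses the binomial theorem. The actual value is (2 + 4)^3 = 6^3 = 216, not 72.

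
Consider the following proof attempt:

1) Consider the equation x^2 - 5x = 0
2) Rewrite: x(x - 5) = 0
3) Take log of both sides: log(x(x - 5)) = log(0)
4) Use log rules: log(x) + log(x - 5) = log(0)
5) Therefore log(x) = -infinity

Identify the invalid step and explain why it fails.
Step 3: Take log of both sides: log(x(x - 5)) = log(0)

Step 3 takes the logarithm of both sides, resulting in log(0) on the right side. The logarithm is only defined for positive numbers; log(0) is undefined (approaches negative infinity). This operation is invalid.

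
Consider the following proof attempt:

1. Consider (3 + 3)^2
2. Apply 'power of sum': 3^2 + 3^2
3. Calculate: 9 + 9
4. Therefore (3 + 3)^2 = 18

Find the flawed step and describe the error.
Step 2: Apply 'power of sum': 3^2 + 3^2

Step 2 incorrectly applies a non-existent rule '(a+b)^n = a^n + b^n'. This is false in general. The correct expansion uses the binomial theorem. The actual value is (3 + 3)^2 = 6^2 = 36, not 18.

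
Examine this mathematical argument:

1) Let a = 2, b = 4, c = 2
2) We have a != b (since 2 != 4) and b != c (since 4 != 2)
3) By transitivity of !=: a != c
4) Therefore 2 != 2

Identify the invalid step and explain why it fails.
Step 3: By transitivity of !=: a != c

Step 3 incorrectly applies transitivity to the '!=' relation. Transitivity states: if a R b and b R c, then a R c. However, '!=' is not transitive. Counterexample: 2 != 4 and 4 != 2, but 2 = 2 (both equal 2). Transitivity holds for relations like <, <=, =, but not for !=.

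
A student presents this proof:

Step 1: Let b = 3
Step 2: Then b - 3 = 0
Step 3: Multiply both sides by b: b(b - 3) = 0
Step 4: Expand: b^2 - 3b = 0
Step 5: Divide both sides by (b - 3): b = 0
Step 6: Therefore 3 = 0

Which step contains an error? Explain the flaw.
Step 5: Divide both sides by (b - 3): b = 0

Step 5 divides both sides by (b - 3). However, since b = 3, we have (b - 3) = 0. Division by zero is undefined, making this step invalid.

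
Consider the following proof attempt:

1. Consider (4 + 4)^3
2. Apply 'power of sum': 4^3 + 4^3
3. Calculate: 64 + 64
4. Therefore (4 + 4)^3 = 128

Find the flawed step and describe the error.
Step 2: Apply 'power of sum': 4^3 + 4^3

Step 2 incorrectly applies a non-existent rule '(a+b)^n = a^n + b^n'. This is false in general. The correct expansion uses the binomial theorem. The actual value is (4 + 4)^3 = 8^3 = 512, not 128.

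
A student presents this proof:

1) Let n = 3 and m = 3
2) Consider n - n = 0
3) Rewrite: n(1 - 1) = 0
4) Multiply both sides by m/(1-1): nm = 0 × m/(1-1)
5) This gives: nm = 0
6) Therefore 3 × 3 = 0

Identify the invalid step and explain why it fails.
Step 4: Multiply both sides by m/(1-1): nm = 0 × m/(1-1)

Step 4 multiplies both sides by m/(1-1). However, 1-1 = 0, so this is multiplication by m/0, which is undefined. We cannot multiply by an undefined expression.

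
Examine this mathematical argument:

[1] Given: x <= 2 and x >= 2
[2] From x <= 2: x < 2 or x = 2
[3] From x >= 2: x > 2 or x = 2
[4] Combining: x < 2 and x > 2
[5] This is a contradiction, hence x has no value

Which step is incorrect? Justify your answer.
Step 4: Combining: x < 2 and x > 2

Step 4 incorrectly combines the conditions. From x <= 2 and x >= 2, the intersection is x = 2. The error treats the 'or' cases as 'and' requirements. The correct conclusion is that x = 2 is the unique solution, not that no solution exists.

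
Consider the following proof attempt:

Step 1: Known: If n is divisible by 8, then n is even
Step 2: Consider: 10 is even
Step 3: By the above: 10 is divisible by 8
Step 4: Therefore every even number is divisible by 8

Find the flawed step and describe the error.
Step 3: By the above: 10 is divisible by 8

Step 3 commits the fallacy of affirming the consequent. The known fact 'divisible by 8 → even' does NOT imply 'even → divisible by 8'. That would be the converse, which is false. For example, 10 is even but 10 ÷ 8 = 1.25, which is not an integer.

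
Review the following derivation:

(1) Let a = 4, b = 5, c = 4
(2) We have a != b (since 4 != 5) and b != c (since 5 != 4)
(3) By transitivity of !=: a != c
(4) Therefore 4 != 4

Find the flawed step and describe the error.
Step 3: By transitivity of !=: a != c

Step 3 incorrectly applies transitivity to the '!=' relation. Transitivity states: if a R b and b R c, then a R c. However, '!=' is not transitive. Counterexample: 4 != 5 and 5 != 4, but 4 = 4 (both equal 4). Transitivity holds for relations like <, <=, =, but not for !=.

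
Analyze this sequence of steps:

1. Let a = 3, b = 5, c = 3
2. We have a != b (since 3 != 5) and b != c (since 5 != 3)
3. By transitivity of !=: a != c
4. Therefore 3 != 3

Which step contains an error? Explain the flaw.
Step 3: By transitivity of !=: a != c

Step 3 incorrectly applies transitivity to the '!=' relation. Transitivity states: if a R b and b R c, then a R c. However, '!=' is not transitive. Counterexample: 3 != 5 and 5 != 3, but 3 = 3 (both equal 3). Transitivity holds for relations like <, <=, =, but not for !=.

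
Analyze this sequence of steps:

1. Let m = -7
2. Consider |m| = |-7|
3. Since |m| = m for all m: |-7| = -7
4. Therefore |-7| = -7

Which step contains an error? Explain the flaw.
Step 3: Since |m| = m for all m: |-7| = -7

Step 3 incorrectly states that |m| = m for all m. The correct definition is |m| = m when m >= 0, and |m| = -m when m < 0. Since -7 < 0, we have |-7| = -(-7) = 7, not -7.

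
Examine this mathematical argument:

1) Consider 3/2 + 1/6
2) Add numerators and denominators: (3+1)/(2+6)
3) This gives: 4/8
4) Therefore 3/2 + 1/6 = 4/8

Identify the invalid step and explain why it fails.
Step 2: Add numerators and denominators: (3+1)/(2+6)

Step 2 incorrectly adds fractions by separately adding numerators and denominators. This is wrong. The correct method requires a common denominator: 3/2 + 1/6 = (3×6 + 1×2)/(2×6) = 20/12 = 5/3. The method used gives 4/8, which is different.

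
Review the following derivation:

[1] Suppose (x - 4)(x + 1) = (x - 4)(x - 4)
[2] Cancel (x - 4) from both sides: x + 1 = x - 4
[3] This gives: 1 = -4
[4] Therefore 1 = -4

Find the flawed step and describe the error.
Step 2: Cancel (x - 4) from both sides: x + 1 = x - 4

Step 2 cancels (x - 4) from both sides. This is only valid if (x - 4) ≠ 0, i.e., x ≠ 4. When x = 4, both sides equal zero regardless of the other factors. The correct approach requires considering x = 4 as a separate case.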